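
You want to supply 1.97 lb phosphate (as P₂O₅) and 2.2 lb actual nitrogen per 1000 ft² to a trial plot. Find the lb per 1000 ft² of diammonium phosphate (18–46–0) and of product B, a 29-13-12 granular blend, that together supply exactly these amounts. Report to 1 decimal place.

2.6 lb diammonium phosphate, 6.0 lb product B

Per-1000 ft² balance (a = diammonium phosphate, b = product B):
P₂O₅: 0.46·a + 0.13·b = 1.97
N: 0.18·a + 0.29·b = 2.2
Eliminate a: (row1) − 0.46/0.18·(row2) → -0.611111·b = -3.65222, so b = 5.97636.
Back-substitute: a = (1.97 − 0.13·5.97636) / 0.46 = 2.59364.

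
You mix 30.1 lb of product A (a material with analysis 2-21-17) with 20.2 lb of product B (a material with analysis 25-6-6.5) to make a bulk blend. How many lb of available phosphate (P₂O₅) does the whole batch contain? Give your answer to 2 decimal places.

P₂O₅ mass = 21%×30.1 + 6%×20.2 = 7.533 lb.

7.53 lb P₂O₅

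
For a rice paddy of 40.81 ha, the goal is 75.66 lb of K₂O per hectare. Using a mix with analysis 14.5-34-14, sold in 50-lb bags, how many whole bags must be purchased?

442 bags

Product per hectare = 75.66 / 14% = 540.429 lb.
Total product = 540.429 × 40.81 = 22054.9 lb.
Bags = ⌈22054.9 / 50⌉ = 442.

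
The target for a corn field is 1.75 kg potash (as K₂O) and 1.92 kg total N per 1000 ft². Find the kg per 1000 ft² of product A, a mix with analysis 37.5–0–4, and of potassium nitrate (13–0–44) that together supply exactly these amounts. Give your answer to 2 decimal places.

Let a = kg of product A, b = kg of potassium nitrate (per 1000 ft²).
K₂O: 0.04·a + 0.44·b = 1.75
N: 0.375·a + 0.13·b = 1.92
Eliminate b: (row1) − 0.44/0.13·(row2) → -1.22923·a = -4.74846, so a = 3.86295.
Then b = (1.92 − 0.375·3.86295) / 0.13 = 3.6261.

3.86 kg product A, 3.63 kg potassium nitrate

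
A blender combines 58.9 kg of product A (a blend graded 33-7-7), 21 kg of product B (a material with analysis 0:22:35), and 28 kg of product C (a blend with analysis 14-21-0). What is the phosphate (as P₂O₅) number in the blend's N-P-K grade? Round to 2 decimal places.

13.55% P₂O₅

Total mass = 58.9 + 21 + 28 = 107.9 kg.
P₂O₅ mass = 7%×58.9 + 22%×21 + 21%×28 = 14.623 kg.
% P₂O₅ = 14.623 / 107.9 = 13.5524%.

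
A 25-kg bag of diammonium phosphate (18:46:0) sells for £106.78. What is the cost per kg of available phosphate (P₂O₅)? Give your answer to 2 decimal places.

£9.29 per kg P₂O₅

P₂O₅ in bag = 25 × 46% = 11.5 kg.
Cost per kg P₂O₅ = £106.78 / 11.5 = £9.2852.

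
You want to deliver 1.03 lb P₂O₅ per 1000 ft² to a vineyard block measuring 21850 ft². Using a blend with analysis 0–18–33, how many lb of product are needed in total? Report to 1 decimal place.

Product per 1000 ft² = 1.03 / 18% = 5.72222 lb.
Total product = 5.72222 × 21850 / 1000 = 125.031 lb.

125.0 lb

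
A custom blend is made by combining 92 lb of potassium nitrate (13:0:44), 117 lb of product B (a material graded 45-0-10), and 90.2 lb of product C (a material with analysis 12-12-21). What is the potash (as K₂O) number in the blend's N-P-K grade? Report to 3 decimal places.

23.771% K₂O

Total mass = 92 + 117 + 90.2 = 299.2 lb.
K₂O mass = 44%×92 + 10%×117 + 21%×90.2 = 71.122 lb.
% K₂O = 71.122 / 299.2 = 23.7707%.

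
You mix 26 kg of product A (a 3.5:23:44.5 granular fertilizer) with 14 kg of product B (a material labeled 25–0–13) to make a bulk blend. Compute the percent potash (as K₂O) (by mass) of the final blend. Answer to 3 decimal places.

Total mass = 26 + 14 = 40 kg.
K₂O mass = 44.5%×26 + 13%×14 = 13.39 kg.
% K₂O = 13.39 / 40 = 33.475%.

33.475% K₂O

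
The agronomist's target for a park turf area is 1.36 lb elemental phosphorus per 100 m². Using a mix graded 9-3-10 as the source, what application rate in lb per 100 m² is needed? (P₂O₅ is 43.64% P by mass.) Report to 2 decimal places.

103.88 lb of product per hundred sq m

As P₂O₅: 1.36 / 0.4364 = 3.11641 lb per 100 m².
Product per 100 m² = 3.11641 / 3% = 103.8802 lb.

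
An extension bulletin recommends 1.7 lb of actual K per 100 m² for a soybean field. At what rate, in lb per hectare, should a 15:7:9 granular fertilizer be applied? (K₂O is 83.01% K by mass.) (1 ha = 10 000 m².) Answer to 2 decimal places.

2275.50 lb of product per hectare

As K₂O: 1.7 / 0.8301 = 2.04795 lb per 100 m².
Product per 100 m² = 2.04795 / 9% = 22.755 lb.
Convert to per hectare: 22.755 × 100 = 2275.496 lb.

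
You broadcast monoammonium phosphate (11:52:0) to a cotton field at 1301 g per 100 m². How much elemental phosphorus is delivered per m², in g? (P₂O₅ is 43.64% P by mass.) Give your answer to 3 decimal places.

P₂O₅ per 100 m² = 1301 × 52% = 676.52 g.
Elemental P = 676.52 × 0.4364 = 295.233 g per 100 m².
Convert to per m²: 295.233 × 0.01 = 2.95233 g.

2.952 g P per sq m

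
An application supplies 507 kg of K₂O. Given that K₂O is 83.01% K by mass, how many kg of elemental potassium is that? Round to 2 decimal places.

420.86 kg K

K = 507 × 0.8301 = 420.861 kg.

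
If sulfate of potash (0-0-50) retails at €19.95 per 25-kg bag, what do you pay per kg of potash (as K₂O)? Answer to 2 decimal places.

€1.60 per kg K₂O

K₂O in bag = 25 × 50% = 12.5 kg.
Cost per kg K₂O = €19.95 / 12.5 = €1.5960.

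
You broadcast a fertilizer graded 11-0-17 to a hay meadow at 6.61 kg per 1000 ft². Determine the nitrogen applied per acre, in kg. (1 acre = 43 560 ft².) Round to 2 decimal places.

31.67 kg N per acre

nitrogen per 1000 ft² = 6.61 × 11% = 0.7271 kg.
Convert to per acre: 0.7271 × 43.56 = 31.6725 kg.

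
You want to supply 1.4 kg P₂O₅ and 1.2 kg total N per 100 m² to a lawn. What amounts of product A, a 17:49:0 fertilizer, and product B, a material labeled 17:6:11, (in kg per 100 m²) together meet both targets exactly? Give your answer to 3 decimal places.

2.271 kg product A, 4.788 kg product B

Let a = kg of product A, b = kg of product B (per 100 m²).
P₂O₅: 0.49·a + 0.06·b = 1.4
N: 0.17·a + 0.17·b = 1.2
From row1: a = (1.4 − 0.06·b) / 0.49.
Into row2: 0.17·(1.4 − 0.06·b)/0.49 + 0.17·b = 1.2 → b = 4.78796, a = 2.27086.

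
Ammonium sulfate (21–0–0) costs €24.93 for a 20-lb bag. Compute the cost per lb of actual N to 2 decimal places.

€5.94 per lb N

N in bag = 20 × 21% = 4.2 lb.
Cost per lb N = €24.93 / 4.2 = €5.9357.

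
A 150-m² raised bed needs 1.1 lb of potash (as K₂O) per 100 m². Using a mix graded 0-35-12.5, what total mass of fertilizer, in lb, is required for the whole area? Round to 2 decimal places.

Product per 100 m² = 1.1 / 12.5% = 8.8 lb.
Total product = 8.8 × 150 / 100 = 13.2 lb.

13.20 lb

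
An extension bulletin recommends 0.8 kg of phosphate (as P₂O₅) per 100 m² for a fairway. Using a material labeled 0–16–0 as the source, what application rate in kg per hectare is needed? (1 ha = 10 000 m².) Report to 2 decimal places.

Product per 100 m² = 0.8 / 16% = 5 kg.
Convert to per hectare: 5 × 100 = 500 kg.

500.00 kg of product per hectare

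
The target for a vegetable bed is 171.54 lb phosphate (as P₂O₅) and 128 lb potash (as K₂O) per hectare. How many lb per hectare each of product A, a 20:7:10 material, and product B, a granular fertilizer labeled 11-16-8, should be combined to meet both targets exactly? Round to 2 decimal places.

649.69 lb product A, 787.88 lb product B

Per-hectare balance (a = product A, b = product B):
P₂O₅: 0.07·a + 0.16·b = 171.54
K₂O: 0.1·a + 0.08·b = 128
Solving simultaneously: a = 649.692, b = 787.8846.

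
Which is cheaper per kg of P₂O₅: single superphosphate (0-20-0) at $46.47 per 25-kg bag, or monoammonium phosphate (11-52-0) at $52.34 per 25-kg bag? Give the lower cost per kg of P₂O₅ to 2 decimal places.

$4.03 per kg P₂O₅ (monoammonium phosphate)

single superphosphate: P₂O₅ per bag = 25 × 20% = 5 kg; cost = 46.47 / 5 = $9.2940/kg P₂O₅.
monoammonium phosphate: P₂O₅ per bag = 25 × 52% = 13 kg; cost = 52.34 / 13 = $4.0262/kg P₂O₅.
monoammonium phosphate is cheaper.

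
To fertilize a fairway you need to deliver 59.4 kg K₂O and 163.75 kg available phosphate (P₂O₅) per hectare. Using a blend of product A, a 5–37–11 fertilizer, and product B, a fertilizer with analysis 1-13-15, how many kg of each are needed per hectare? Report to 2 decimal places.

Let a = kg of product A, b = kg of product B (per hectare).
K₂O: 0.11·a + 0.15·b = 59.4
P₂O₅: 0.37·a + 0.13·b = 163.75
Solving simultaneously: a = 408.75, b = 96.25.

408.75 kg product A, 96.25 kg product B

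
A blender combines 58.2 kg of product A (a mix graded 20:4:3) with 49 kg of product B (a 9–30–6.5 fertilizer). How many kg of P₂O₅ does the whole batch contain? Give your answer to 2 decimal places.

17.03 kg P₂O₅

P₂O₅ mass = 4%×58.2 + 30%×49 = 17.028 kg.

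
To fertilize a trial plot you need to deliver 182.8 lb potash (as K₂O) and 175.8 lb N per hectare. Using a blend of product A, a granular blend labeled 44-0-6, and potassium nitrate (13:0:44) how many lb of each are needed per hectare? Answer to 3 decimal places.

288.418 lb product A, 376.125 lb potassium nitrate

Let a = lb of product A, b = lb of potassium nitrate (per hectare).
K₂O: 0.06·a + 0.44·b = 182.8
N: 0.44·a + 0.13·b = 175.8
Eliminate b: (row1) − 0.44/0.13·(row2) → -1.42923·a = -412.215, so a = 288.4177.
Then b = (175.8 − 0.44·288.4177) / 0.13 = 376.1249.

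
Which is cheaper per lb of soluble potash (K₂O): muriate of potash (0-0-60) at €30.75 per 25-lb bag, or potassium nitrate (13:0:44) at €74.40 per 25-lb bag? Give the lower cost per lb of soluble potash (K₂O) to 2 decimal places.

€2.05 per lb K₂O (muriate of potash)

muriate of potash: K₂O per bag = 25 × 60% = 15 lb; cost = 30.75 / 15 = €2.0500/lb K₂O.
potassium nitrate: K₂O per bag = 25 × 44% = 11 lb; cost = 74.40 / 11 = €6.7636/lb K₂O.
muriate of potash is cheaper.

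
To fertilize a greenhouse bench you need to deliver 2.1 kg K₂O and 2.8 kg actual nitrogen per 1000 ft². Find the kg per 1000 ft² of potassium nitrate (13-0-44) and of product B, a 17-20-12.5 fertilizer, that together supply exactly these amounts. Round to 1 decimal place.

With a, b = kg per 1000 ft² of potassium nitrate and product B:
K₂O: 0.44·a + 0.125·b = 2.1
N: 0.13·a + 0.17·b = 2.8
Solving simultaneously: a = 0.119556, b = 16.3792.

0.1 kg potassium nitrate, 16.4 kg product B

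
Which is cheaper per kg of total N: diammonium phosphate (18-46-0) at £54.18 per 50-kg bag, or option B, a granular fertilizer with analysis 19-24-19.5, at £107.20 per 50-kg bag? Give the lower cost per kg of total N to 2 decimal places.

£6.02 per kg N (diammonium phosphate)

diammonium phosphate: N per bag = 50 × 18% = 9 kg; cost = 54.18 / 9 = £6.0200/kg N.
option B: N per bag = 50 × 19% = 9.5 kg; cost = 107.20 / 9.5 = £11.2842/kg N.
diammonium phosphate is cheaper.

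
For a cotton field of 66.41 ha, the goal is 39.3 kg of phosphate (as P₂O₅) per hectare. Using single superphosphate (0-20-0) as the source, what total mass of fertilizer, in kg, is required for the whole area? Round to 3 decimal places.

Product per hectare = 39.3 / 20% = 196.5 kg.
Total product = 196.5 × 66.41 = 13049.565 kg.

13049.565 kg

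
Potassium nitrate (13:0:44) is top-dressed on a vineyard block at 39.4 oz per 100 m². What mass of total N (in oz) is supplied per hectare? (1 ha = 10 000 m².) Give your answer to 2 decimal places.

nitrogen per 100 m² = 39.4 × 13% = 5.122 oz.
Convert to per hectare: 5.122 × 100 = 512.2 oz.

512.20 oz N per hectare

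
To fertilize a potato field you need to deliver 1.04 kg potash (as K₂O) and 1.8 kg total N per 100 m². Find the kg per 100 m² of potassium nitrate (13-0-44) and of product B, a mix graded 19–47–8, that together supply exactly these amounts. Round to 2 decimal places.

0.73 kg potassium nitrate, 8.97 kg product B

Per-100 m² balance (a = potassium nitrate, b = product B):
K₂O: 0.44·a + 0.08·b = 1.04
N: 0.13·a + 0.19·b = 1.8
Solving simultaneously: a = 0.73224, b = 8.97268.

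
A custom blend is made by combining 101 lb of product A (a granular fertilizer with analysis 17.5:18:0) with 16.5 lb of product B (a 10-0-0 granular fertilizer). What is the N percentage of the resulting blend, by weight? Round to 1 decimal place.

Total mass = 101 + 16.5 = 117.5 lb.
N mass = 17.5%×101 + 10%×16.5 = 19.325 lb.
% N = 19.325 / 117.5 = 16.4468%.

16.4% N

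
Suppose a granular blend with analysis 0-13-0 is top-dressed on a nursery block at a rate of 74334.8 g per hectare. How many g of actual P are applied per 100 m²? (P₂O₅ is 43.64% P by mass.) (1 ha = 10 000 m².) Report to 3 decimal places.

P₂O₅ per hectare = 74334.8 × 13% = 9663.52 g.
Elemental P = 9663.52 × 0.4364 = 4217.16 g per hectare.
Convert to per 100 m²: 4217.16 × 0.01 = 42.1716 g.

42.172 g P per hundred sq m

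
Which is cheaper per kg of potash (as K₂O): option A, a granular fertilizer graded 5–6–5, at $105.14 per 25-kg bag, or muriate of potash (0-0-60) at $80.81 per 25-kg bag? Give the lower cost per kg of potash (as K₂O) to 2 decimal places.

$5.39 per kg K₂O (muriate of potash)

option A: K₂O per bag = 25 × 5% = 1.25 kg; cost = 105.14 / 1.25 = $84.1120/kg K₂O.
muriate of potash: K₂O per bag = 25 × 60% = 15 kg; cost = 80.81 / 15 = $5.3873/kg K₂O.
muriate of potash is cheaper.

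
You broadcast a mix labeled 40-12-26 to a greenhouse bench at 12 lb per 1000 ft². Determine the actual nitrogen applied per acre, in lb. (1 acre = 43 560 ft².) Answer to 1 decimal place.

209.1 lb N per acre

nitrogen per 1000 ft² = 12 × 40% = 4.8 lb.
Convert to per acre: 4.8 × 43.56 = 209.088 lb.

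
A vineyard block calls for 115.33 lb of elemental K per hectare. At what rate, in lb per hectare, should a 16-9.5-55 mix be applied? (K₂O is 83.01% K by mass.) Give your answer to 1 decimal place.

252.6 lb of product per hectare

As K₂O: 115.33 / 0.8301 = 138.935 lb per hectare.
Product per hectare = 138.935 / 55% = 252.609 lb.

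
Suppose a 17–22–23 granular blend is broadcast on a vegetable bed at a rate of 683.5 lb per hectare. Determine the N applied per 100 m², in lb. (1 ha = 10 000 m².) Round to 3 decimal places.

nitrogen per hectare = 683.5 × 17% = 116.195 lb.
Convert to per 100 m²: 116.195 × 0.01 = 1.16195 lb.

1.162 lb N per hundred sq m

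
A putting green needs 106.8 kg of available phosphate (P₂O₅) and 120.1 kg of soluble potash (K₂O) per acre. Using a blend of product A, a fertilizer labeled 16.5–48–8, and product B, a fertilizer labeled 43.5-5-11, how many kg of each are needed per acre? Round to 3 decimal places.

Per-acre balance (a = product A, b = product B):
P₂O₅: 0.48·a + 0.05·b = 106.8
K₂O: 0.08·a + 0.11·b = 120.1
From row1: a = (106.8 − 0.05·b) / 0.48.
Into row2: 0.08·(106.8 − 0.05·b)/0.48 + 0.11·b = 120.1 → b = 1006.2295, a = 117.6844.

117.684 kg product A, 1006.230 kg product B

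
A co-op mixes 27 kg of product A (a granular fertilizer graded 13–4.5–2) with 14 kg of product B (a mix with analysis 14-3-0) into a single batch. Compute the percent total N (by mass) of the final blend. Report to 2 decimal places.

13.34% N

Total mass = 27 + 14 = 41 kg.
N mass = 13%×27 + 14%×14 = 5.47 kg.
% N = 5.47 / 41 = 13.3415%.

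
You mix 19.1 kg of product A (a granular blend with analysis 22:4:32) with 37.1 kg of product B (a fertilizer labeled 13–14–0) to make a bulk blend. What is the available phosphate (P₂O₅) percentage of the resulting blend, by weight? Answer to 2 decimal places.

10.60% P₂O₅

Total mass = 19.1 + 37.1 = 56.2 kg.
P₂O₅ mass = 4%×19.1 + 14%×37.1 = 5.958 kg.
% P₂O₅ = 5.958 / 56.2 = 10.6014%.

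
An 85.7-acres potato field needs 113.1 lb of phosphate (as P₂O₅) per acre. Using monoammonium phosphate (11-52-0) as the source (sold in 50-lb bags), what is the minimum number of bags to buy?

373 bags

Product per acre = 113.1 / 52% = 217.5 lb.
Total product = 217.5 × 85.7 = 18639.8 lb.
Bags = ⌈18639.8 / 50⌉ = 373.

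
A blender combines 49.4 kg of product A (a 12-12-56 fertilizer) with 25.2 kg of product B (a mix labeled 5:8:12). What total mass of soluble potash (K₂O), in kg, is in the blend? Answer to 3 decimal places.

30.688 kg K₂O

K₂O mass = 56%×49.4 + 12%×25.2 = 30.688 kg.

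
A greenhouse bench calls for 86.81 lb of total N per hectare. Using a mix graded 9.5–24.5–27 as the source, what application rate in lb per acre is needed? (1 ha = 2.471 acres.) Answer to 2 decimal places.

Product per hectare = 86.81 / 9.5% = 913.789 lb.
Convert to per acre: 913.789 × 0.404694 = 369.806 lb.

369.81 lb of product per acre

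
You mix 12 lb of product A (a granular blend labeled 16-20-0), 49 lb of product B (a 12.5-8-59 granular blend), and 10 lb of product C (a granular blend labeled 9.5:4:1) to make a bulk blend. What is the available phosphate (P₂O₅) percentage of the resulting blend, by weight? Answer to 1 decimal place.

9.5% P₂O₅

Total mass = 12 + 49 + 10 = 71 lb.
P₂O₅ mass = 20%×12 + 8%×49 + 4%×10 = 6.72 lb.
% P₂O₅ = 6.72 / 71 = 9.46479%.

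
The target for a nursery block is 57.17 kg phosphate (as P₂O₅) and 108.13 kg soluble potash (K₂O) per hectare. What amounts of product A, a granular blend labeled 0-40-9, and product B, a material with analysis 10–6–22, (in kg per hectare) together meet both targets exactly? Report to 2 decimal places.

73.72 kg product A, 461.34 kg product B

Let a = kg of product A, b = kg of product B (per hectare).
P₂O₅: 0.4·a + 0.06·b = 57.17
K₂O: 0.09·a + 0.22·b = 108.13
Eliminate a: (row1) − 0.4/0.09·(row2) → -0.917778·b = -423.408, so b = 461.3402.
Back-substitute: a = (57.17 − 0.06·461.3402) / 0.4 = 73.724.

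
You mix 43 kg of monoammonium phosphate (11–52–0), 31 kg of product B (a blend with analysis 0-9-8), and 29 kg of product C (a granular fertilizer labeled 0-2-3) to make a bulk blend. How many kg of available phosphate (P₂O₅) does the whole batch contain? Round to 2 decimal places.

25.73 kg P₂O₅

P₂O₅ mass = 52%×43 + 9%×31 + 2%×29 = 25.73 kg.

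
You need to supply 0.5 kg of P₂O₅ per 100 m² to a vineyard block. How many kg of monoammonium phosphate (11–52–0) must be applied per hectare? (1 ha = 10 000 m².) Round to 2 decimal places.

Product per 100 m² = 0.5 / 52% = 0.961538 kg.
Convert to per hectare: 0.961538 × 100 = 96.1538 kg.

96.15 kg of product per hectare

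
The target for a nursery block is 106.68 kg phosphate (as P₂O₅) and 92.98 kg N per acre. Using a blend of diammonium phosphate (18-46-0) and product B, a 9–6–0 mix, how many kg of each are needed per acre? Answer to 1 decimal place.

131.5 kg diammonium phosphate, 770.2 kg product B

Per-acre balance (a = diammonium phosphate, b = product B):
P₂O₅: 0.46·a + 0.06·b = 106.68
N: 0.18·a + 0.09·b = 92.98
Solving simultaneously: a = 131.451, b = 770.209.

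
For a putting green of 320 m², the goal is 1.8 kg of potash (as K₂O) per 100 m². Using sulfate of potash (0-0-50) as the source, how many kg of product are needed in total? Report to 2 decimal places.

Product per 100 m² = 1.8 / 50% = 3.6 kg.
Total product = 3.6 × 320 / 100 = 11.52 kg.

11.52 kg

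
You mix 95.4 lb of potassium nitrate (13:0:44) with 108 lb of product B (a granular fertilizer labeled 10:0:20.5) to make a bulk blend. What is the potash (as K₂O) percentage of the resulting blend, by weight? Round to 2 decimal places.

Total mass = 95.4 + 108 = 203.4 lb.
K₂O mass = 44%×95.4 + 20.5%×108 = 64.116 lb.
% K₂O = 64.116 / 203.4 = 31.5221%.

31.52% K₂O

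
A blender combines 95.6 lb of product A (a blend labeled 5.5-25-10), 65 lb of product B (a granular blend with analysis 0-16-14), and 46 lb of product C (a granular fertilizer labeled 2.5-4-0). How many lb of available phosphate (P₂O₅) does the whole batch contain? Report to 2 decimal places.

P₂O₅ mass = 25%×95.6 + 16%×65 + 4%×46 = 36.14 lb.

36.14 lb P₂O₅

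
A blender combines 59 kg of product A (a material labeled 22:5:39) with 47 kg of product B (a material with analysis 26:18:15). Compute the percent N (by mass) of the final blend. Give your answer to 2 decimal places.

23.77% N

Total mass = 59 + 47 = 106 kg.
N mass = 22%×59 + 26%×47 = 25.2 kg.
% N = 25.2 / 106 = 23.7736%.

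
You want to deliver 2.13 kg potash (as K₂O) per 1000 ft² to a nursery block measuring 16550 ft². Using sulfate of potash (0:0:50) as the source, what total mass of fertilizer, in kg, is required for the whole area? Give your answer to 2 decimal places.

70.50 kg

Product per 1000 ft² = 2.13 / 50% = 4.26 kg.
Total product = 4.26 × 16550 / 1000 = 70.503 kg.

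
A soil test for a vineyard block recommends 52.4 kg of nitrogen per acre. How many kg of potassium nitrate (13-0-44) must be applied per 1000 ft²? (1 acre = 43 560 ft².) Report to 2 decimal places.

Product per acre = 52.4 / 13% = 403.077 kg.
Convert to per 1000 ft²: 403.077 × 0.0229568 = 9.25337 kg.

9.25 kg of product per thousand sq ft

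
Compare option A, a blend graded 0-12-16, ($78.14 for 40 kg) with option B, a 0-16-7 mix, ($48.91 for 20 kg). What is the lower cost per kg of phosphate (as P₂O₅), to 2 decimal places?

option A: P₂O₅ per bag = 40 × 12% = 4.8 kg; cost = 78.14 / 4.8 = $16.2792/kg P₂O₅.
option B: P₂O₅ per bag = 20 × 16% = 3.2 kg; cost = 48.91 / 3.2 = $15.2844/kg P₂O₅.
option B is cheaper.

$15.28 per kg P₂O₅ (option B)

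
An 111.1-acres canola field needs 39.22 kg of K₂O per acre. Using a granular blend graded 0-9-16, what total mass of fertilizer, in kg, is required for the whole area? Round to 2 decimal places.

27233.39 kg

Product per acre = 39.22 / 16% = 245.125 kg.
Total product = 245.125 × 111.1 = 27233.387 kg.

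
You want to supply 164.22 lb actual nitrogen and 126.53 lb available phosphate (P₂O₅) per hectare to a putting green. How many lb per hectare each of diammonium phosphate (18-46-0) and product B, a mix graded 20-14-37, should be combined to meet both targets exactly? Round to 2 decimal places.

With a, b = lb per hectare of diammonium phosphate and product B:
N: 0.18·a + 0.2·b = 164.22
P₂O₅: 0.46·a + 0.14·b = 126.53
From row1: a = (164.22 − 0.2·b) / 0.18.
Into row2: 0.46·(164.22 − 0.2·b)/0.18 + 0.14·b = 126.53 → b = 789.907, a = 34.6587.

34.66 lb diammonium phosphate, 789.91 lb product B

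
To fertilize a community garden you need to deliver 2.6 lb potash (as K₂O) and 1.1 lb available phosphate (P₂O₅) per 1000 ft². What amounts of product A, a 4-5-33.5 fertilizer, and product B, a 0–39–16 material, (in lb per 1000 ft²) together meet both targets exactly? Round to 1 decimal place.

Let a = lb of product A, b = lb of product B (per 1000 ft²).
K₂O: 0.335·a + 0.16·b = 2.6
P₂O₅: 0.05·a + 0.39·b = 1.1
Eliminate b: (row1) − 0.16/0.39·(row2) → 0.314487·a = 2.14872, so a = 6.83245.
Then b = (1.1 − 0.05·6.83245) / 0.39 = 1.94456.

6.8 lb product A, 1.9 lb product B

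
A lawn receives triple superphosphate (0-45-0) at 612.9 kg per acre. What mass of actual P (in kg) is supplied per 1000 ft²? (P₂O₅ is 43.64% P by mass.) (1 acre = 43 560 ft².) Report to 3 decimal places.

P₂O₅ per acre = 612.9 × 45% = 275.805 kg.
Elemental P = 275.805 × 0.4364 = 120.361 kg per acre.
Convert to per 1000 ft²: 120.361 × 0.0229568 = 2.76312 kg.

2.763 kg P per thousand sq ft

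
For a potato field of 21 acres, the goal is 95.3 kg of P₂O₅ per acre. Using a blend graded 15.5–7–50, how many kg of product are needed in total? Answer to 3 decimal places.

28590.000 kg

Product per acre = 95.3 / 7% = 1361.43 kg.
Total product = 1361.43 × 21 = 28590 kg.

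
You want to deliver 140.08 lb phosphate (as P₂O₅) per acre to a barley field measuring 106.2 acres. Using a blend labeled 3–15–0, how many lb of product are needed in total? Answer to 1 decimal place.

Product per acre = 140.08 / 15% = 933.867 lb.
Total product = 933.867 × 106.2 = 99176.64 lb.

99176.6 lb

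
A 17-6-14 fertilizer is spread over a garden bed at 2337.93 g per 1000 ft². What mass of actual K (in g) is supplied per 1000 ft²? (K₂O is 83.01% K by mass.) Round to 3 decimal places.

271.700 g K per thousand sq ft

K₂O per 1000 ft² = 2337.93 × 14% = 327.31 g.
Elemental K = 327.31 × 0.8301 = 271.7002 g per 1000 ft².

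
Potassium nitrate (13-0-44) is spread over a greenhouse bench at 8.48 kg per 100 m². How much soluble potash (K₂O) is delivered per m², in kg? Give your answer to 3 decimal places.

K₂O per 100 m² = 8.48 × 44% = 3.7312 kg.
Convert to per m²: 3.7312 × 0.01 = 0.037312 kg.

0.037 kg K₂O per sq m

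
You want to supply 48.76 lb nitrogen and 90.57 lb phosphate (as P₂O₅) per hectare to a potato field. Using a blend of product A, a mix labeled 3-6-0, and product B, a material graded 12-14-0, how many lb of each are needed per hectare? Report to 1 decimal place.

Let a = lb of product A, b = lb of product B (per hectare).
N: 0.03·a + 0.12·b = 48.76
P₂O₅: 0.06·a + 0.14·b = 90.57
Eliminate a: (row1) − 0.03/0.06·(row2) → 0.05·b = 3.475, so b = 69.5.
Back-substitute: a = (48.76 − 0.12·69.5) / 0.03 = 1347.33.

1347.3 lb product A, 69.5 lb product B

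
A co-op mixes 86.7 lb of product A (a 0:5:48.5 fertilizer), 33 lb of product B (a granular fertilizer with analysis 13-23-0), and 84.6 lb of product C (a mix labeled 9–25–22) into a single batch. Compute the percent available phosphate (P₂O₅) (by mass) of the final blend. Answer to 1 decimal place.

16.2% P₂O₅

Total mass = 86.7 + 33 + 84.6 = 204.3 lb.
P₂O₅ mass = 5%×86.7 + 23%×33 + 25%×84.6 = 33.075 lb.
% P₂O₅ = 33.075 / 204.3 = 16.1894%.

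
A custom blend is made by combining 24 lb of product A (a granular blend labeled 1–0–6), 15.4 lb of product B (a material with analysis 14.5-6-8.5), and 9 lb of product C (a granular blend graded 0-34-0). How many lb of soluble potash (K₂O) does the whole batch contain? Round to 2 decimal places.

K₂O mass = 6%×24 + 8.5%×15.4 + 0%×9 = 2.749 lb.

2.75 lb K₂O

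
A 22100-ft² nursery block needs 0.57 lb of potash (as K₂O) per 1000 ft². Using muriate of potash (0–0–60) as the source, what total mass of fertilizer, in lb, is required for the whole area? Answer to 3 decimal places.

Product per 1000 ft² = 0.57 / 60% = 0.95 lb.
Total product = 0.95 × 22100 / 1000 = 20.995 lb.

20.995 lb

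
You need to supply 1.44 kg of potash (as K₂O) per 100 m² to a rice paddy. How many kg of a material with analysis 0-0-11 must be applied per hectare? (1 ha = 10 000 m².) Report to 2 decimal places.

1309.09 kg of product per hectare

Product per 100 m² = 1.44 / 11% = 13.0909 kg.
Convert to per hectare: 13.0909 × 100 = 1309.091 kg.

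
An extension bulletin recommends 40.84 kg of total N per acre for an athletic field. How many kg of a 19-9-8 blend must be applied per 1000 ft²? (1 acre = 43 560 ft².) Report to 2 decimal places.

Product per acre = 40.84 / 19% = 214.947 kg.
Convert to per 1000 ft²: 214.947 × 0.0229568 = 4.93451 kg.

4.93 kg of product per thousand sq ft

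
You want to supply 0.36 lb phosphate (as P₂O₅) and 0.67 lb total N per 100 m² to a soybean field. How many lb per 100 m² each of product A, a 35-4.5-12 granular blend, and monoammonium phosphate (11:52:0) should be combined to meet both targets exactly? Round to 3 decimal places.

1.744 lb product A, 0.541 lb monoammonium phosphate

With a, b = lb per 100 m² of product A and monoammonium phosphate:
P₂O₅: 0.045·a + 0.52·b = 0.36
N: 0.35·a + 0.11·b = 0.67
From row1: a = (0.36 − 0.52·b) / 0.045.
Into row2: 0.35·(0.36 − 0.52·b)/0.045 + 0.11·b = 0.67 → b = 0.541372, a = 1.74414.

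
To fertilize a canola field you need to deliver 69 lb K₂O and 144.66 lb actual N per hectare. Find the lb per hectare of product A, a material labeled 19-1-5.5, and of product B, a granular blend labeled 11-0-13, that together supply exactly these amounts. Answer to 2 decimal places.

601.38 lb product A, 276.34 lb product B

With a, b = lb per hectare of product A and product B:
K₂O: 0.055·a + 0.13·b = 69
N: 0.19·a + 0.11·b = 144.66
From row1: a = (69 − 0.13·b) / 0.055.
Into row2: 0.19·(69 − 0.13·b)/0.055 + 0.11·b = 144.66 → b = 276.338, a = 601.383.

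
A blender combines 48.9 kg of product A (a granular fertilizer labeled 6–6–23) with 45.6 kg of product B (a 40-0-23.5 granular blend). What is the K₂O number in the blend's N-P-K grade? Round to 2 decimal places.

Total mass = 48.9 + 45.6 = 94.5 kg.
K₂O mass = 23%×48.9 + 23.5%×45.6 = 21.963 kg.
% K₂O = 21.963 / 94.5 = 23.2413%.

23.24% K₂O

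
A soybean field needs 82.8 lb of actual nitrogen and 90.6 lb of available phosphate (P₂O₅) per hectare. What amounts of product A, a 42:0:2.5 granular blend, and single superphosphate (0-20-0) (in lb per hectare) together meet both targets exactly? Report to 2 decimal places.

Per-hectare balance (a = product A, b = single superphosphate):
N: 0.42·a + 0·b = 82.8
P₂O₅: 0·a + 0.2·b = 90.6
Solving simultaneously: a = 197.143, b = 453.

197.14 lb product A, 453.00 lb single superphosphate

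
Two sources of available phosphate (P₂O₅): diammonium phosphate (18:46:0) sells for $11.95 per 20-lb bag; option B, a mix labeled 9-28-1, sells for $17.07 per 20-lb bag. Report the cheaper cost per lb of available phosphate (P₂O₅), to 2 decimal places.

$1.30 per lb P₂O₅ (diammonium phosphate)

diammonium phosphate: P₂O₅ per bag = 20 × 46% = 9.2 lb; cost = 11.95 / 9.2 = $1.2989/lb P₂O₅.
option B: P₂O₅ per bag = 20 × 28% = 5.6 lb; cost = 17.07 / 5.6 = $3.0482/lb P₂O₅.
diammonium phosphate is cheaper.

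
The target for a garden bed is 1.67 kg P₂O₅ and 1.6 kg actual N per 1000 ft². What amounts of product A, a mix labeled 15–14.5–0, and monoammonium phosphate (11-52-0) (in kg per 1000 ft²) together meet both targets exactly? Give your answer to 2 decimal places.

With a, b = kg per 1000 ft² of product A and monoammonium phosphate:
P₂O₅: 0.145·a + 0.52·b = 1.67
N: 0.15·a + 0.11·b = 1.6
From row1: a = (1.67 − 0.52·b) / 0.145.
Into row2: 0.15·(1.67 − 0.52·b)/0.145 + 0.11·b = 1.6 → b = 0.298147, a = 10.448.

10.45 kg product A, 0.30 kg monoammonium phosphate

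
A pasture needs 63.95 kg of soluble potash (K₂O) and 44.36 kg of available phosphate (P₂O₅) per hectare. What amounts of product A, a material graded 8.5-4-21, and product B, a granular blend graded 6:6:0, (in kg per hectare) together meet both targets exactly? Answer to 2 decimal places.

Per-hectare balance (a = product A, b = product B):
K₂O: 0.21·a + 0·b = 63.95
P₂O₅: 0.04·a + 0.06·b = 44.36
Eliminate b: (row1) − 0/0.06·(row2) → 0.21·a = 63.95, so a = 304.524.
Then b = (44.36 − 0.04·304.524) / 0.06 = 536.317.

304.52 kg product A, 536.32 kg product B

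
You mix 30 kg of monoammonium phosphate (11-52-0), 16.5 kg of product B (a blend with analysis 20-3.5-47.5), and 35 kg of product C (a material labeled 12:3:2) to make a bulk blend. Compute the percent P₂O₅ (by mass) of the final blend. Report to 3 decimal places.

Total mass = 30 + 16.5 + 35 = 81.5 kg.
P₂O₅ mass = 52%×30 + 3.5%×16.5 + 3%×35 = 17.2275 kg.
% P₂O₅ = 17.2275 / 81.5 = 21.13804%.

21.138% P₂O₅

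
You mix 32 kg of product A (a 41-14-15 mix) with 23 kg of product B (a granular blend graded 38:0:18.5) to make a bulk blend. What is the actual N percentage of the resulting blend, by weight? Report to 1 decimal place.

39.7% N

Total mass = 32 + 23 = 55 kg.
N mass = 41%×32 + 38%×23 = 21.86 kg.
% N = 21.86 / 55 = 39.7455%.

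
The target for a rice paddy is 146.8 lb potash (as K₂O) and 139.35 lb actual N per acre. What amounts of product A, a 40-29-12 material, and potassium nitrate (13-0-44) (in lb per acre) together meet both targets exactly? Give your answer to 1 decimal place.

263.3 lb product A, 261.8 lb potassium nitrate

Let a = lb of product A, b = lb of potassium nitrate (per acre).
K₂O: 0.12·a + 0.44·b = 146.8
N: 0.4·a + 0.13·b = 139.35
Eliminate a: (row1) − 0.12/0.4·(row2) → 0.401·b = 104.995, so b = 261.833.
Back-substitute: a = (146.8 − 0.44·261.833) / 0.12 = 263.279.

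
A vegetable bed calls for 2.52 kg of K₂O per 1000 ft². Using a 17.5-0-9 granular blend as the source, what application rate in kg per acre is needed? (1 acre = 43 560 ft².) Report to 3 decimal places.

Product per 1000 ft² = 2.52 / 9% = 28 kg.
Convert to per acre: 28 × 43.56 = 1219.68 kg.

1219.680 kg of product per acre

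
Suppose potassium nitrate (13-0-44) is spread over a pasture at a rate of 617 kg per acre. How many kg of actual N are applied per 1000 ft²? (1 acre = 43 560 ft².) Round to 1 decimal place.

1.8 kg N per thousand sq ft

nitrogen per acre = 617 × 13% = 80.21 kg.
Convert to per 1000 ft²: 80.21 × 0.0229568 = 1.84137 kg.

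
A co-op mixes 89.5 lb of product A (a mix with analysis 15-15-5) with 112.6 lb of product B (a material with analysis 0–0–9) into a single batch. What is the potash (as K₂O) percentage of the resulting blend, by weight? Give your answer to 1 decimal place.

Total mass = 89.5 + 112.6 = 202.1 lb.
K₂O mass = 5%×89.5 + 9%×112.6 = 14.609 lb.
% K₂O = 14.609 / 202.1 = 7.2286%.

7.2% K₂O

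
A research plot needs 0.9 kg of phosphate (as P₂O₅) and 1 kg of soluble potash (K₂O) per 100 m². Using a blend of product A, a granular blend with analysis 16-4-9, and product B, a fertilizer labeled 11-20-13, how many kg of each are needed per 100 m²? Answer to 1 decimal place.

With a, b = kg per 100 m² of product A and product B:
P₂O₅: 0.04·a + 0.2·b = 0.9
K₂O: 0.09·a + 0.13·b = 1
Eliminate b: (row1) − 0.2/0.13·(row2) → -0.0984615·a = -0.638462, so a = 6.48438.
Then b = (1 − 0.09·6.48438) / 0.13 = 3.20313.

6.5 kg product A, 3.2 kg product B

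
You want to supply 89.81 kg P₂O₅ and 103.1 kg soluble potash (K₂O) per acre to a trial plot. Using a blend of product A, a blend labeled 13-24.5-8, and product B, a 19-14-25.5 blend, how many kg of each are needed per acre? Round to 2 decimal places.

With a, b = kg per acre of product A and product B:
P₂O₅: 0.245·a + 0.14·b = 89.81
K₂O: 0.08·a + 0.255·b = 103.1
From row1: a = (89.81 − 0.14·b) / 0.245.
Into row2: 0.08·(89.81 − 0.14·b)/0.245 + 0.255·b = 103.1 → b = 352.505, a = 165.1399.

165.14 kg product A, 352.51 kg product B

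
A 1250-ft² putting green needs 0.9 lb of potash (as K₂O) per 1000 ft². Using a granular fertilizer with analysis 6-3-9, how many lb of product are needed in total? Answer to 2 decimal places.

12.50 lb

Product per 1000 ft² = 0.9 / 9% = 10 lb.
Total product = 10 × 1250 / 1000 = 12.5 lb.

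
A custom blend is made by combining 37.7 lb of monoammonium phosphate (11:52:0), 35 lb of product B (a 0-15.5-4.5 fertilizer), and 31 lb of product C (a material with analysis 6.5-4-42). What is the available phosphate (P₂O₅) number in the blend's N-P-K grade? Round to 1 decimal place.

Total mass = 37.7 + 35 + 31 = 103.7 lb.
P₂O₅ mass = 52%×37.7 + 15.5%×35 + 4%×31 = 26.269 lb.
% P₂O₅ = 26.269 / 103.7 = 25.3317%.

25.3% P₂O₅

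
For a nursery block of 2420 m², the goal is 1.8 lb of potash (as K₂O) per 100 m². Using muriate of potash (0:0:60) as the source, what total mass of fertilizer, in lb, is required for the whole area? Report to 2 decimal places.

72.60 lb

Product per 100 m² = 1.8 / 60% = 3 lb.
Total product = 3 × 2420 / 100 = 72.6 lb.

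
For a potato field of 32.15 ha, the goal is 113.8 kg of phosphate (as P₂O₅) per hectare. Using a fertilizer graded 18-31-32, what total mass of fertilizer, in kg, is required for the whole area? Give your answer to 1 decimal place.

11802.2 kg

Product per hectare = 113.8 / 31% = 367.097 kg.
Total product = 367.097 × 32.15 = 11802.16 kg.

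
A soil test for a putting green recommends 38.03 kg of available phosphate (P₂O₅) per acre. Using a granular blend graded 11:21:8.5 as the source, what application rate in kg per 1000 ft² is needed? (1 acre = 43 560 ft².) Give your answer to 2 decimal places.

Product per acre = 38.03 / 21% = 181.095 kg.
Convert to per 1000 ft²: 181.095 × 0.0229568 = 4.15737 kg.

4.16 kg of product per thousand sq ft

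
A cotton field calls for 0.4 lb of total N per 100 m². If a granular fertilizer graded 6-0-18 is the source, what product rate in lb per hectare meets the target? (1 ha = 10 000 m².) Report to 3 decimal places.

666.667 lb of product per hectare

Product per 100 m² = 0.4 / 6% = 6.66667 lb.
Convert to per hectare: 6.66667 × 100 = 666.6667 lb.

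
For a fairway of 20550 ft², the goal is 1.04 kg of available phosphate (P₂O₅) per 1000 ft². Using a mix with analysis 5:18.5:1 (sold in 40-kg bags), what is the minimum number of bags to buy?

Product per 1000 ft² = 1.04 / 18.5% = 5.62162 kg.
Total product = 5.62162 × 20550 / 1000 = 115.524 kg.
Bags = ⌈115.524 / 40⌉ = 3.

3 bags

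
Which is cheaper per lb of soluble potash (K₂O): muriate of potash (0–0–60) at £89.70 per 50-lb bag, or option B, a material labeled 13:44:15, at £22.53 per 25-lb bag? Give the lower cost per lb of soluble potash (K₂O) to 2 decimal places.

£2.99 per lb K₂O (muriate of potash)

muriate of potash: K₂O per bag = 50 × 60% = 30 lb; cost = 89.70 / 30 = £2.9900/lb K₂O.
option B: K₂O per bag = 25 × 15% = 3.75 lb; cost = 22.53 / 3.75 = £6.0080/lb K₂O.
muriate of potash is cheaper.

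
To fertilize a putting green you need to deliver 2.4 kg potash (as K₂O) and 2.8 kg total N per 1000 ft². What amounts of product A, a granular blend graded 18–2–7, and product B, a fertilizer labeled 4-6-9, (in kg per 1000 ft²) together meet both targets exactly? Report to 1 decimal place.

11.6 kg product A, 17.6 kg product B

Let a = kg of product A, b = kg of product B (per 1000 ft²).
K₂O: 0.07·a + 0.09·b = 2.4
N: 0.18·a + 0.04·b = 2.8
From row1: a = (2.4 − 0.09·b) / 0.07.
Into row2: 0.18·(2.4 − 0.09·b)/0.07 + 0.04·b = 2.8 → b = 17.6119, a = 11.6418.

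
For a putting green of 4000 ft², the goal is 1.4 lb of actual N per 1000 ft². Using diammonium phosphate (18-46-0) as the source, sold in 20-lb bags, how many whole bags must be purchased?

2 bags

Product per 1000 ft² = 1.4 / 18% = 7.77778 lb.
Total product = 7.77778 × 4000 / 1000 = 31.1111 lb.
Bags = ⌈31.1111 / 20⌉ = 2.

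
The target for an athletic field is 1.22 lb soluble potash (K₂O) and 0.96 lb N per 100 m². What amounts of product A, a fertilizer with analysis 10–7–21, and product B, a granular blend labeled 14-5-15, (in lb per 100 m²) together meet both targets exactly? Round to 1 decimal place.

1.9 lb product A, 5.5 lb product B

Let a = lb of product A, b = lb of product B (per 100 m²).
K₂O: 0.21·a + 0.15·b = 1.22
N: 0.1·a + 0.14·b = 0.96
Eliminate b: (row1) − 0.15/0.14·(row2) → 0.102857·a = 0.191429, so a = 1.86111.
Then b = (0.96 − 0.1·1.86111) / 0.14 = 5.52778.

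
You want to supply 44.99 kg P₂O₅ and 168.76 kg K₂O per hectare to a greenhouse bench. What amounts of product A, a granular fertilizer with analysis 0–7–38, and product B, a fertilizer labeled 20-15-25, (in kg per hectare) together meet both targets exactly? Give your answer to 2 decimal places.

Let a = kg of product A, b = kg of product B (per hectare).
P₂O₅: 0.07·a + 0.15·b = 44.99
K₂O: 0.38·a + 0.25·b = 168.76
From row1: a = (44.99 − 0.15·b) / 0.07.
Into row2: 0.38·(44.99 − 0.15·b)/0.07 + 0.25·b = 168.76 → b = 133.747, a = 356.114.

356.11 kg product A, 133.75 kg product B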